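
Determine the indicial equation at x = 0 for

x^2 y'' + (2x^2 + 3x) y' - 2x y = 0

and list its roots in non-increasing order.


Divide by x^2 to reach normal form y'' + P_1(x) y' + P_2(x) y = 0 with P_1(x) = 2 + 3/x and P_2(x) = -2/x.
x = 0 is a singular point because the y'-coefficient 2 + 3/x has a pole at x = 0 and the y-coefficient -2/x has a pole at x = 0.
It is a regular singular point because x P_1(x) = p(x) = 2x + 3 and x^2 P_2(x) = q(x) = -2x are polynomials, hence analytic at x = 0.
p(0) = 3,  q(0) = 0.
Indicial equation: r(r-1) + p(0) r + q(0) = 0, i.e. r^2 + (p(0) - 1) r + q(0) = 0, i.e. r^2 + 2 r = 0.
Discriminant: (2)^2 - 4(0) = 4, so r = (-2 ± 2)/2.
Solving: r_1 = 0, r_2 = -2.

indicial: r^2 + 2 r = 0; roots r_1 = 0, r_2 = -2


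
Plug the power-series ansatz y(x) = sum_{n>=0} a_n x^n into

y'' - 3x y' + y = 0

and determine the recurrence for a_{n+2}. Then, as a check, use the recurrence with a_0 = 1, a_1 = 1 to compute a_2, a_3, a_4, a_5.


Substitute y = sum_n a_n x^n.
y''(x) has coefficient (n+2)(n+1) a_{n+2} at x^n;
-3 x y'(x) has coefficient -3 n a_n at x^n (shift);
y(x) has coefficient 1 a_n at x^n.
Matching x^n: (n+2)(n+1) a_{n+2} + (-3n + 1) a_n = 0.
Thus a_{n+2} = (3n - 1) / ((n+1)(n+2)) * a_n.

Check with a_0 = 1, a_1 = 1 (apply the recurrence for n = 0, 1, 2, 3): a_0 = 1, a_1 = 1, a_2 = -1/2, a_3 = 1/3, a_4 = -5/24, a_5 = 2/15.

a_(n+2) = (3n - 1) / ((n+1)(n+2)) * a_n; check: a_0 = 1, a_1 = 1, a_2 = -1/2, a_3 = 1/3, a_4 = -5/24, a_5 = 2/15


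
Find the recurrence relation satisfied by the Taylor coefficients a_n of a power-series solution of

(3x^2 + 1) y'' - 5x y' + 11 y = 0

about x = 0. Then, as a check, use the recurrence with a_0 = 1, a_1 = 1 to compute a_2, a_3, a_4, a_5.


Substitute y = sum_n a_n x^n.
(1 + 3 x^2) y'' contributes (n+2)(n+1) a_{n+2} + 3 n(n-1) a_n at x^n.
-5 x y'(x) contributes -5 n a_n at x^n.
11 y(x) contributes 11 a_n at x^n.
Matching x^n: (n+2)(n+1) a_{n+2} + (3 n(n-1) - 5 n + 11) a_n = 0.
Thus a_{n+2} = (-3 n(n-1) + 5 n - 11) / ((n+1)(n+2)) * a_n.

Check with a_0 = 1, a_1 = 1 (apply the recurrence for n = 0, 1, 2, 3): a_0 = 1, a_1 = 1, a_2 = -11/2, a_3 = -1, a_4 = 77/24, a_5 = 7/10.

a_(n+2) = (-3 n(n-1) + 5 n - 11) / ((n+1)(n+2)) * a_n; check: a_0 = 1, a_1 = 1, a_2 = -11/2, a_3 = -1, a_4 = 77/24, a_5 = 7/10


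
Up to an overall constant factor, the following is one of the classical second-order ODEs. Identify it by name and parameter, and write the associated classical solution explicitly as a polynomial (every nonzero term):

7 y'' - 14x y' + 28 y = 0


All three coefficients share the factor 7; dividing through by 7 gives  y'' - 2x y' + 4 y = 0.
This matches the Hermite equation y'' - 2x y' + 2n y = 0 with 2n = 4, so n = 2; the polynomial solution is H_2(x).
With y = sum_k a_k x^k, matching x^k gives (k+2)(k+1) a_{k+2} = 2(k - n) a_k = 2(k - 2) a_k. The right side vanishes at k = 2, so the series with the parity of 2 terminates at degree 2.
Standard normalization: leading coefficient of H_n is 2^n, so a_2 = 2^2 = 4. Work downward with a_k = (k+1)(k+2) a_{k+2} / (2(k - n)):
  a_0 = (1)(2)(4) / (2(0 - 2)) = 8/(-4) = -2
Hence H_2(x) = 4 x^2 - 2.

H_2(x); series = 4 x^2 - 2


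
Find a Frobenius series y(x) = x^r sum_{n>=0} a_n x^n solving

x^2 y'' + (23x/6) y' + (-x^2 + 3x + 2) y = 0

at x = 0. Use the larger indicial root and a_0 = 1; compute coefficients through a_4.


Write in Frobenius form y'' + (p(x)/x) y' + (q(x)/x^2) y = 0:
  p(x) = 23/6,  q(x) = -x^2 + 3x + 2.
Indicial equation: r(r-1) + (23/6) r + (2) = 0 -> roots r_1 = -4/3, r_2 = -3/2.
Take r = r_1 = -4/3. Let y(x) = x^r sum_{n>=0} a_n x^n with a_0 = 1.
Substitute y = x^r sum a_n x^n and match x^{r+n}. The recurrence is
  D(n) a_n + 3 a_{n-1} - 1 a_{n-2} = 0,  where D(n) = (r+n)(r+n-1) + (23/6)(r+n) + (2).
  a_n = [-3 a_{n-1} + 1 a_{n-2}] / D(n).
Since the indicial polynomial factors as (r - r_1)(r - r_2), D(n) = (r_1 + n - r_1)(r_1 + n - r_2) = n(n + 1/6).
Evaluating step by step (a_0 = 1):
  n = 1: D(1) = 1(1 + 1/6) = 7/6; numerator = -3(1) = -3; a_1 = (-3)/(7/6) = -18/7
  n = 2: D(2) = 2(2 + 1/6) = 13/3; numerator = -3(-18/7) + 1(1) = 61/7; a_2 = (61/7)/(13/3) = 183/91
  n = 3: D(3) = 3(3 + 1/6) = 19/2; numerator = -3(183/91) + 1(-18/7) = -783/91; a_3 = (-783/91)/(19/2) = -1566/1729
  n = 4: D(4) = 4(4 + 1/6) = 50/3; numerator = -3(-1566/1729) + 1(183/91) = 8175/1729; a_4 = (8175/1729)/(50/3) = 981/3458

r = -4/3; a_0 = 1; a_1 = -18/7; a_2 = 183/91; a_3 = -1566/1729; a_4 = 981/3458


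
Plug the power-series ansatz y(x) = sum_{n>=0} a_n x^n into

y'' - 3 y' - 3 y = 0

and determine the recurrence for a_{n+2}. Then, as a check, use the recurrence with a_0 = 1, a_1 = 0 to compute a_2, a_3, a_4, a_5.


Substitute y = sum_n a_n x^n.
y''(x) has coefficient (n+2)(n+1) a_{n+2} at x^n;
-3 y'(x) has coefficient -3 (n+1) a_{n+1} at x^n;
-3 y(x) has coefficient -3 a_n at x^n.
Matching x^n: (n+2)(n+1) a_{n+2} - 3 (n+1) a_{n+1} - 3 a_n = 0.
Thus a_{n+2} = [3 (n+1) a_{n+1} + 3 a_n] / ((n+1)(n+2)).

Check with a_0 = 1, a_1 = 0 (apply the recurrence for n = 0, 1, 2, 3): a_0 = 1, a_1 = 0, a_2 = 3/2, a_3 = 3/2, a_4 = 3/2, a_5 = 9/8.

a_(n+2) = [3 (n+1) a_(n+1) + 3 a_n] / ((n+1)(n+2)); check: a_0 = 1, a_1 = 0, a_2 = 3/2, a_3 = 3/2, a_4 = 3/2, a_5 = 9/8


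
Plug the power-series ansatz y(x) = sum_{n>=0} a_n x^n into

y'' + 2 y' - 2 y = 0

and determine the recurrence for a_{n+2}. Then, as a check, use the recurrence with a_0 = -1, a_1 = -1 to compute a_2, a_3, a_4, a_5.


Substitute y = sum_n a_n x^n.
y''(x) has coefficient (n+2)(n+1) a_{n+2} at x^n;
2 y'(x) has coefficient 2 (n+1) a_{n+1} at x^n;
-2 y(x) has coefficient -2 a_n at x^n.
Matching x^n: (n+2)(n+1) a_{n+2} + 2 (n+1) a_{n+1} - 2 a_n = 0.
Thus a_{n+2} = [-2 (n+1) a_{n+1} + 2 a_n] / ((n+1)(n+2)).

Check with a_0 = -1, a_1 = -1 (apply the recurrence for n = 0, 1, 2, 3): a_0 = -1, a_1 = -1, a_2 = 0, a_3 = -1/3, a_4 = 1/6, a_5 = -1/10.

a_(n+2) = [-2 (n+1) a_(n+1) + 2 a_n] / ((n+1)(n+2)); check: a_0 = -1, a_1 = -1, a_2 = 0, a_3 = -1/3, a_4 = 1/6, a_5 = -1/10


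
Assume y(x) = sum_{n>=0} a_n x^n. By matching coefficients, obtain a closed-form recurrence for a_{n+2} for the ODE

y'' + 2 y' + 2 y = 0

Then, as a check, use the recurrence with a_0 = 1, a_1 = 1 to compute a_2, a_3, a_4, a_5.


Substitute y = sum_n a_n x^n.
y''(x) has coefficient (n+2)(n+1) a_{n+2} at x^n;
2 y'(x) has coefficient 2 (n+1) a_{n+1} at x^n;
2 y(x) has coefficient 2 a_n at x^n.
Matching x^n: (n+2)(n+1) a_{n+2} + 2 (n+1) a_{n+1} + 2 a_n = 0.
Thus a_{n+2} = [-2 (n+1) a_{n+1} - 2 a_n] / ((n+1)(n+2)).

Check with a_0 = 1, a_1 = 1 (apply the recurrence for n = 0, 1, 2, 3): a_0 = 1, a_1 = 1, a_2 = -2, a_3 = 1, a_4 = -1/6, a_5 = -1/30.

a_(n+2) = [-2 (n+1) a_(n+1) - 2 a_n] / ((n+1)(n+2)); check: a_0 = 1, a_1 = 1, a_2 = -2, a_3 = 1, a_4 = -1/6, a_5 = -1/30


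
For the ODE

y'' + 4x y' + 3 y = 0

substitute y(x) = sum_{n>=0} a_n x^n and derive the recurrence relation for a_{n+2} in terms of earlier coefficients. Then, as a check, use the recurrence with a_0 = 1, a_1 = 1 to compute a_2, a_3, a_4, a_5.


Substitute y = sum_n a_n x^n.
y''(x) has coefficient (n+2)(n+1) a_{n+2} at x^n;
4 x y'(x) has coefficient 4 n a_n at x^n (shift);
3 y(x) has coefficient 3 a_n at x^n.
Matching x^n: (n+2)(n+1) a_{n+2} + (4n + 3) a_n = 0.
Thus a_{n+2} = (-4n - 3) / ((n+1)(n+2)) * a_n.

Check with a_0 = 1, a_1 = 1 (apply the recurrence for n = 0, 1, 2, 3): a_0 = 1, a_1 = 1, a_2 = -3/2, a_3 = -7/6, a_4 = 11/8, a_5 = 7/8.

a_(n+2) = (-4n - 3) / ((n+1)(n+2)) * a_n; check: a_0 = 1, a_1 = 1, a_2 = -3/2, a_3 = -7/6, a_4 = 11/8, a_5 = 7/8


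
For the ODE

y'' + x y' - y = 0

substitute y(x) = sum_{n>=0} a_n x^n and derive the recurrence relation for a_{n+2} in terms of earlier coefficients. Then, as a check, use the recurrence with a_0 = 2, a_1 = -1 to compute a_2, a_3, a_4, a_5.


Substitute y = sum_n a_n x^n.
y''(x) has coefficient (n+2)(n+1) a_{n+2} at x^n;
x y'(x) has coefficient n a_n at x^n (shift);
-y(x) has coefficient -1 a_n at x^n.
Matching x^n: (n+2)(n+1) a_{n+2} + (n - 1) a_n = 0.
Thus a_{n+2} = (-n + 1) / ((n+1)(n+2)) * a_n.

Check with a_0 = 2, a_1 = -1 (apply the recurrence for n = 0, 1, 2, 3): a_0 = 2, a_1 = -1, a_2 = 1, a_3 = 0, a_4 = -1/12, a_5 = 0.

a_(n+2) = (-n + 1) / ((n+1)(n+2)) * a_n; check: a_0 = 2, a_1 = -1, a_2 = 1, a_3 = 0, a_4 = -1/12, a_5 = 0


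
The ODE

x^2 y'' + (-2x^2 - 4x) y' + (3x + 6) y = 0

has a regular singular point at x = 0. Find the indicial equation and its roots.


Divide by x^2 to reach normal form y'' + P_1(x) y' + P_2(x) y = 0 with P_1(x) = -2 - 4/x and P_2(x) = 3/x + 6/x^2.
x = 0 is a singular point because the y'-coefficient -2 - 4/x has a pole at x = 0 and the y-coefficient 3/x + 6/x^2 has a pole at x = 0.
It is a regular singular point because x P_1(x) = p(x) = -2x - 4 and x^2 P_2(x) = q(x) = 3x + 6 are polynomials, hence analytic at x = 0.
p(0) = -4,  q(0) = 6.
Indicial equation: r(r-1) + p(0) r + q(0) = 0, i.e. r^2 + (p(0) - 1) r + q(0) = 0, i.e. r^2 - 5 r + 6 = 0.
Discriminant: (-5)^2 - 4(6) = 1, so r = (5 ± 1)/2.
Solving: r_1 = 3, r_2 = 2.

indicial: r^2 - 5 r + 6 = 0; roots r_1 = 3, r_2 = 2


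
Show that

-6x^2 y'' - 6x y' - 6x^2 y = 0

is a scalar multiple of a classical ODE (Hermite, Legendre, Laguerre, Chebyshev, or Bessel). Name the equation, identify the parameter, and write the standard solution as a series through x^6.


All three coefficients share the factor -6; dividing through by -6 gives  x^2 y'' + x y' + x^2 y = 0.
This matches the Bessel equation x^2 y'' + x y' + (x^2 - nu^2) y = 0 with nu^2 = 0, so nu = 0; the solution bounded at x = 0 is J_0(x).
Frobenius at x = 0: indicial roots ±nu; for r = nu the recurrence k(k + 2nu) c_k = -c_{k-2} gives the standard series J_nu(x) = sum_{k>=0} (-1)^k / (k! (k+nu)!) (x/2)^(2k+nu). Evaluate the first 4 terms:
  k = 0: (-1)^0 / (0! * 0! * 2^0) x^0 = 1/(1*1*1) x^0 = (1) x^0
  k = 1: (-1)^1 / (1! * 1! * 2^2) x^2 = -1/(1*1*4) x^2 = (-1/4) x^2
  k = 2: (-1)^2 / (2! * 2! * 2^4) x^4 = 1/(2*2*16) x^4 = (1/64) x^4
  k = 3: (-1)^3 / (3! * 3! * 2^6) x^6 = -1/(6*6*64) x^6 = (-1/2304) x^6
Hence J_0(x) = -x^6/2304 + x^4/64 - x^2/4 + 1 + ....

J_0(x); series = -x^6/2304 + x^4/64 - x^2/4 + 1


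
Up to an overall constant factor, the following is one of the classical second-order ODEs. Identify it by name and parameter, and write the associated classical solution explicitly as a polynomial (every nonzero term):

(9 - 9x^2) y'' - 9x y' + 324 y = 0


All three coefficients share the factor 9; dividing through by 9 gives  (1 - x^2) y'' - x y' + 36 y = 0.
This matches the Chebyshev equation (1 - x^2) y'' - x y' + n^2 y = 0 (note the -x y' term, not -2x y') with n^2 = 36, so n = 6; the polynomial solution is T_6(x).
With y = sum_k a_k x^k, matching x^k gives (k+2)(k+1) a_{k+2} = (k^2 - n^2) a_k = (k - 6)(k + 6) a_k. The right side vanishes at k = 6, so the series with the parity of 6 terminates at degree 6.
Standard normalization: leading coefficient of T_n is 2^(n-1), so a_6 = 2^5 = 32. Work downward with a_k = (k+1)(k+2) a_{k+2} / ((k - 6)(k + 6)):
  a_4 = (5)(6)(32) / ((4 - 6)(4 + 6)) = 960/(-20) = -48
  a_2 = (3)(4)(-48) / ((2 - 6)(2 + 6)) = -576/(-32) = 18
  a_0 = (1)(2)(18) / ((0 - 6)(0 + 6)) = 36/(-36) = -1
Hence T_6(x) = 32 x^6 - 48 x^4 + 18 x^2 - 1.

T_6(x); series = 32 x^6 - 48 x^4 + 18 x^2 - 1


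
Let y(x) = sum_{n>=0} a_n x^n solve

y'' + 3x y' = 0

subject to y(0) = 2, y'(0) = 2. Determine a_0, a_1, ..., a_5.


Ansatz: y(x) = sum_{n>=0} a_n x^n, so y'(x) = sum_{n>=1} n a_n x^(n-1) and y''(x) = sum_{n>=2} n(n-1) a_n x^(n-2).
Substitute into P(x) y'' + Q(x) y' + R(x) y = 0 with P(x) = 1, Q(x) = 3x, R(x) = 0, and match powers of x.
Initial conditions: a_0 = 2, a_1 = 2.
Setting the coefficient of each power of x to zero and solving order by order (substituting the coefficients already found):
  x^0: 2 a_2 = 0  ->  a_2 = 0
  x^1: 6 a_3 + 3 a_1 = 0  ->  6 a_3 = -3 a_1 = -6  ->  a_3 = -1
  x^2: 12 a_4 + 6 a_2 = 0  ->  12 a_4 = -6 a_2 = 0  ->  a_4 = 0
  x^3: 20 a_5 + 9 a_3 = 0  ->  20 a_5 = -9 a_3 = 9  ->  a_5 = 9/20
Truncated series: y(x) = 2 + 2 x - x^3 + (9/20) x^5 + O(x^6).

a_0 = 2; a_1 = 2; a_2 = 0; a_3 = -1; a_4 = 0; a_5 = 9/20


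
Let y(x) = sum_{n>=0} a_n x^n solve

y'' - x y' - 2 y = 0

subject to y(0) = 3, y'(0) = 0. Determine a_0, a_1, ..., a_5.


Ansatz: y(x) = sum_{n>=0} a_n x^n, so y'(x) = sum_{n>=1} n a_n x^(n-1) and y''(x) = sum_{n>=2} n(n-1) a_n x^(n-2).
Substitute into P(x) y'' + Q(x) y' + R(x) y = 0 with P(x) = 1, Q(x) = -x, R(x) = -2, and match powers of x.
Initial conditions: a_0 = 3, a_1 = 0.
Setting the coefficient of each power of x to zero and solving order by order (substituting the coefficients already found):
  x^0: 2 a_2 - 2 a_0 = 0  ->  2 a_2 = 2 a_0 = 6  ->  a_2 = 3
  x^1: 6 a_3 - 3 a_1 = 0  ->  6 a_3 = 3 a_1 = 0  ->  a_3 = 0
  x^2: 12 a_4 - 4 a_2 = 0  ->  12 a_4 = 4 a_2 = 12  ->  a_4 = 1
  x^3: 20 a_5 - 5 a_3 = 0  ->  20 a_5 = 5 a_3 = 0  ->  a_5 = 0
Truncated series: y(x) = 3 + 3 x^2 + x^4 + O(x^6).

a_0 = 3; a_1 = 0; a_2 = 3; a_3 = 0; a_4 = 1; a_5 = 0


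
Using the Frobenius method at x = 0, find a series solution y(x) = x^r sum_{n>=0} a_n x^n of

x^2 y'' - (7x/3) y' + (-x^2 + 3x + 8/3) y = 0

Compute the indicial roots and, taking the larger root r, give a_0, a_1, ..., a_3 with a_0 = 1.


Write in Frobenius form y'' + (p(x)/x) y' + (q(x)/x^2) y = 0:
  p(x) = -7/3,  q(x) = -x^2 + 3x + 8/3.
Indicial equation: r(r-1) + (-7/3) r + (8/3) = 0 -> roots r_1 = 2, r_2 = 4/3.
Take r = r_1 = 2. Let y(x) = x^r sum_{n>=0} a_n x^n with a_0 = 1.
Substitute y = x^r sum a_n x^n and match x^{r+n}. The recurrence is
  D(n) a_n + 3 a_{n-1} - 1 a_{n-2} = 0,  where D(n) = (r+n)(r+n-1) + (-7/3)(r+n) + (8/3).
  a_n = [-3 a_{n-1} + 1 a_{n-2}] / D(n).
Since the indicial polynomial factors as (r - r_1)(r - r_2), D(n) = (r_1 + n - r_1)(r_1 + n - r_2) = n(n + 2/3).
Evaluating step by step (a_0 = 1):
  n = 1: D(1) = 1(1 + 2/3) = 5/3; numerator = -3(1) = -3; a_1 = (-3)/(5/3) = -9/5
  n = 2: D(2) = 2(2 + 2/3) = 16/3; numerator = -3(-9/5) + 1(1) = 32/5; a_2 = (32/5)/(16/3) = 6/5
  n = 3: D(3) = 3(3 + 2/3) = 11; numerator = -3(6/5) + 1(-9/5) = -27/5; a_3 = (-27/5)/(11) = -27/55

r = 2; a_0 = 1; a_1 = -9/5; a_2 = 6/5; a_3 = -27/55


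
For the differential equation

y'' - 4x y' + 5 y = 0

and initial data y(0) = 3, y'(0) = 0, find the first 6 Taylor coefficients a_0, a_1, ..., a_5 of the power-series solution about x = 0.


Ansatz: y(x) = sum_{n>=0} a_n x^n, so y'(x) = sum_{n>=1} n a_n x^(n-1) and y''(x) = sum_{n>=2} n(n-1) a_n x^(n-2).
Substitute into P(x) y'' + Q(x) y' + R(x) y = 0 with P(x) = 1, Q(x) = -4x, R(x) = 5, and match powers of x.
Initial conditions: a_0 = 3, a_1 = 0.
Setting the coefficient of each power of x to zero and solving order by order (substituting the coefficients already found):
  x^0: 2 a_2 + 5 a_0 = 0  ->  2 a_2 = -5 a_0 = -15  ->  a_2 = -15/2
  x^1: 6 a_3 + a_1 = 0  ->  6 a_3 = -a_1 = 0  ->  a_3 = 0
  x^2: 12 a_4 - 3 a_2 = 0  ->  12 a_4 = 3 a_2 = -45/2  ->  a_4 = -15/8
  x^3: 20 a_5 - 7 a_3 = 0  ->  20 a_5 = 7 a_3 = 0  ->  a_5 = 0
Truncated series: y(x) = 3 - (15/2) x^2 - (15/8) x^4 + O(x^6).

a_0 = 3; a_1 = 0; a_2 = -15/2; a_3 = 0; a_4 = -15/8; a_5 = 0


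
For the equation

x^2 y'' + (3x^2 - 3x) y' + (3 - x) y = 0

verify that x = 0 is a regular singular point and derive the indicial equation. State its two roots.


Divide by x^2 to reach normal form y'' + P_1(x) y' + P_2(x) y = 0 with P_1(x) = 3 - 3/x and P_2(x) = -1/x + 3/x^2.
x = 0 is a singular point because the y'-coefficient 3 - 3/x has a pole at x = 0 and the y-coefficient -1/x + 3/x^2 has a pole at x = 0.
It is a regular singular point because x P_1(x) = p(x) = 3x - 3 and x^2 P_2(x) = q(x) = 3 - x are polynomials, hence analytic at x = 0.
p(0) = -3,  q(0) = 3.
Indicial equation: r(r-1) + p(0) r + q(0) = 0, i.e. r^2 + (p(0) - 1) r + q(0) = 0, i.e. r^2 - 4 r + 3 = 0.
Discriminant: (-4)^2 - 4(3) = 4, so r = (4 ± 2)/2.
Solving: r_1 = 3, r_2 = 1.

indicial: r^2 - 4 r + 3 = 0; roots r_1 = 3, r_2 = 1


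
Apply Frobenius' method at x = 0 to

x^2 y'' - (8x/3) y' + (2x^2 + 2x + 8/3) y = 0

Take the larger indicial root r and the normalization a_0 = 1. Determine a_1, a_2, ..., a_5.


Write in Frobenius form y'' + (p(x)/x) y' + (q(x)/x^2) y = 0:
  p(x) = -8/3,  q(x) = 2x^2 + 2x + 8/3.
Indicial equation: r(r-1) + (-8/3) r + (8/3) = 0 -> roots r_1 = 8/3, r_2 = 1.
Take r = r_1 = 8/3. Let y(x) = x^r sum_{n>=0} a_n x^n with a_0 = 1.
Substitute y = x^r sum a_n x^n and match x^{r+n}. The recurrence is
  D(n) a_n + 2 a_{n-1} + 2 a_{n-2} = 0,  where D(n) = (r+n)(r+n-1) + (-8/3)(r+n) + (8/3).
  a_n = [-2 a_{n-1} - 2 a_{n-2}] / D(n).
Since the indicial polynomial factors as (r - r_1)(r - r_2), D(n) = (r_1 + n - r_1)(r_1 + n - r_2) = n(n + 5/3).
Evaluating step by step (a_0 = 1):
  n = 1: D(1) = 1(1 + 5/3) = 8/3; numerator = -2(1) = -2; a_1 = (-2)/(8/3) = -3/4
  n = 2: D(2) = 2(2 + 5/3) = 22/3; numerator = -2(-3/4) - 2(1) = -1/2; a_2 = (-1/2)/(22/3) = -3/44
  n = 3: D(3) = 3(3 + 5/3) = 14; numerator = -2(-3/44) - 2(-3/4) = 18/11; a_3 = (18/11)/(14) = 9/77
  n = 4: D(4) = 4(4 + 5/3) = 68/3; numerator = -2(9/77) - 2(-3/44) = -15/154; a_4 = (-15/154)/(68/3) = -45/10472
  n = 5: D(5) = 5(5 + 5/3) = 100/3; numerator = -2(-45/10472) - 2(9/77) = -1179/5236; a_5 = (-1179/5236)/(100/3) = -3537/523600

r = 8/3; a_0 = 1; a_1 = -3/4; a_2 = -3/44; a_3 = 9/77; a_4 = -45/10472; a_5 = -3537/523600


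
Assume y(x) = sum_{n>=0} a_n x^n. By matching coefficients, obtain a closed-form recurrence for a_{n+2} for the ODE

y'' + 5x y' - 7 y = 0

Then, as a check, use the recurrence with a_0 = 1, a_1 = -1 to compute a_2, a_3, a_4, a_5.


Substitute y = sum_n a_n x^n.
y''(x) has coefficient (n+2)(n+1) a_{n+2} at x^n;
5 x y'(x) has coefficient 5 n a_n at x^n (shift);
-7 y(x) has coefficient -7 a_n at x^n.
Matching x^n: (n+2)(n+1) a_{n+2} + (5n - 7) a_n = 0.
Thus a_{n+2} = (-5n + 7) / ((n+1)(n+2)) * a_n.

Check with a_0 = 1, a_1 = -1 (apply the recurrence for n = 0, 1, 2, 3): a_0 = 1, a_1 = -1, a_2 = 7/2, a_3 = -1/3, a_4 = -7/8, a_5 = 2/15.

a_(n+2) = (-5n + 7) / ((n+1)(n+2)) * a_n; check: a_0 = 1, a_1 = -1, a_2 = 7/2, a_3 = -1/3, a_4 = -7/8, a_5 = 2/15


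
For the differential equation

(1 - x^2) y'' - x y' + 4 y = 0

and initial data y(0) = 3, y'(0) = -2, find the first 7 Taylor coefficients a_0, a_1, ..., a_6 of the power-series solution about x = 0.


Ansatz: y(x) = sum_{n>=0} a_n x^n, so y'(x) = sum_{n>=1} n a_n x^(n-1) and y''(x) = sum_{n>=2} n(n-1) a_n x^(n-2).
Substitute into P(x) y'' + Q(x) y' + R(x) y = 0 with P(x) = 1 - x^2, Q(x) = -x, R(x) = 4, and match powers of x.
Initial conditions: a_0 = 3, a_1 = -2.
Setting the coefficient of each power of x to zero and solving order by order (substituting the coefficients already found):
  x^0: 2 a_2 + 4 a_0 = 0  ->  2 a_2 = -4 a_0 = -12  ->  a_2 = -6
  x^1: 6 a_3 + 3 a_1 = 0  ->  6 a_3 = -3 a_1 = 6  ->  a_3 = 1
  x^2: 12 a_4 = 0  ->  a_4 = 0
  x^3: 20 a_5 - 5 a_3 = 0  ->  20 a_5 = 5 a_3 = 5  ->  a_5 = 1/4
  x^4: 30 a_6 - 12 a_4 = 0  ->  30 a_6 = 12 a_4 = 0  ->  a_6 = 0
Truncated series: y(x) = 3 - 2 x - 6 x^2 + x^3 + (1/4) x^5 + O(x^7).

a_0 = 3; a_1 = -2; a_2 = -6; a_3 = 1; a_4 = 0; a_5 = 1/4; a_6 = 0


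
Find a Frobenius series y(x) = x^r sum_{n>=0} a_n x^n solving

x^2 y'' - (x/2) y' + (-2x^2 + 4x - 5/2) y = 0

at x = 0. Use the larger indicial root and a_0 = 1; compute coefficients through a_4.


Write in Frobenius form y'' + (p(x)/x) y' + (q(x)/x^2) y = 0:
  p(x) = -1/2,  q(x) = -2x^2 + 4x - 5/2.
Indicial equation: r(r-1) + (-1/2) r + (-5/2) = 0 -> roots r_1 = 5/2, r_2 = -1.
Take r = r_1 = 5/2. Let y(x) = x^r sum_{n>=0} a_n x^n with a_0 = 1.
Substitute y = x^r sum a_n x^n and match x^{r+n}. The recurrence is
  D(n) a_n + 4 a_{n-1} - 2 a_{n-2} = 0,  where D(n) = (r+n)(r+n-1) + (-1/2)(r+n) + (-5/2).
  a_n = [-4 a_{n-1} + 2 a_{n-2}] / D(n).
Since the indicial polynomial factors as (r - r_1)(r - r_2), D(n) = (r_1 + n - r_1)(r_1 + n - r_2) = n(n + 7/2).
Evaluating step by step (a_0 = 1):
  n = 1: D(1) = 1(1 + 7/2) = 9/2; numerator = -4(1) = -4; a_1 = (-4)/(9/2) = -8/9
  n = 2: D(2) = 2(2 + 7/2) = 11; numerator = -4(-8/9) + 2(1) = 50/9; a_2 = (50/9)/(11) = 50/99
  n = 3: D(3) = 3(3 + 7/2) = 39/2; numerator = -4(50/99) + 2(-8/9) = -376/99; a_3 = (-376/99)/(39/2) = -752/3861
  n = 4: D(4) = 4(4 + 7/2) = 30; numerator = -4(-752/3861) + 2(50/99) = 628/351; a_4 = (628/351)/(30) = 314/5265

r = 5/2; a_0 = 1; a_1 = -8/9; a_2 = 50/99; a_3 = -752/3861; a_4 = 314/5265


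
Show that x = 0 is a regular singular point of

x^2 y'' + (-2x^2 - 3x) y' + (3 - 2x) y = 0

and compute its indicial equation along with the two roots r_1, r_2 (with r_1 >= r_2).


Divide by x^2 to reach normal form y'' + P_1(x) y' + P_2(x) y = 0 with P_1(x) = -2 - 3/x and P_2(x) = -2/x + 3/x^2.
x = 0 is a singular point because the y'-coefficient -2 - 3/x has a pole at x = 0 and the y-coefficient -2/x + 3/x^2 has a pole at x = 0.
It is a regular singular point because x P_1(x) = p(x) = -2x - 3 and x^2 P_2(x) = q(x) = 3 - 2x are polynomials, hence analytic at x = 0.
p(0) = -3,  q(0) = 3.
Indicial equation: r(r-1) + p(0) r + q(0) = 0, i.e. r^2 + (p(0) - 1) r + q(0) = 0, i.e. r^2 - 4 r + 3 = 0.
Discriminant: (-4)^2 - 4(3) = 4, so r = (4 ± 2)/2.
Solving: r_1 = 3, r_2 = 1.

indicial: r^2 - 4 r + 3 = 0; roots r_1 = 3, r_2 = 1


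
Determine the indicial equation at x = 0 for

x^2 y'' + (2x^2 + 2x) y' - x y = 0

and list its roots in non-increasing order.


Divide by x^2 to reach normal form y'' + P_1(x) y' + P_2(x) y = 0 with P_1(x) = 2 + 2/x and P_2(x) = -1/x.
x = 0 is a singular point because the y'-coefficient 2 + 2/x has a pole at x = 0 and the y-coefficient -1/x has a pole at x = 0.
It is a regular singular point because x P_1(x) = p(x) = 2x + 2 and x^2 P_2(x) = q(x) = -x are polynomials, hence analytic at x = 0.
p(0) = 2,  q(0) = 0.
Indicial equation: r(r-1) + p(0) r + q(0) = 0, i.e. r^2 + (p(0) - 1) r + q(0) = 0, i.e. r^2 + 1 r = 0.
Discriminant: (1)^2 - 4(0) = 1, so r = (-1 ± 1)/2.
Solving: r_1 = 0, r_2 = -1.

indicial: r^2 + 1 r = 0; roots r_1 = 0, r_2 = -1


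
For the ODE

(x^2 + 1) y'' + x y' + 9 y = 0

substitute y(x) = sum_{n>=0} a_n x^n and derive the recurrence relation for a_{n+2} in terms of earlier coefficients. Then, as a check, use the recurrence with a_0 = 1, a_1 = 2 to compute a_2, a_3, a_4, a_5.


Substitute y = sum_n a_n x^n.
(1 + 1 x^2) y'' contributes (n+2)(n+1) a_{n+2} + n(n-1) a_n at x^n.
x y'(x) contributes n a_n at x^n.
9 y(x) contributes 9 a_n at x^n.
Matching x^n: (n+2)(n+1) a_{n+2} + (n(n-1) + n + 9) a_n = 0.
Thus a_{n+2} = (-n(n-1) - n - 9) / ((n+1)(n+2)) * a_n.

Check with a_0 = 1, a_1 = 2 (apply the recurrence for n = 0, 1, 2, 3): a_0 = 1, a_1 = 2, a_2 = -9/2, a_3 = -10/3, a_4 = 39/8, a_5 = 3.

a_(n+2) = (-n(n-1) - n - 9) / ((n+1)(n+2)) * a_n; check: a_0 = 1, a_1 = 2, a_2 = -9/2, a_3 = -10/3, a_4 = 39/8, a_5 = 3


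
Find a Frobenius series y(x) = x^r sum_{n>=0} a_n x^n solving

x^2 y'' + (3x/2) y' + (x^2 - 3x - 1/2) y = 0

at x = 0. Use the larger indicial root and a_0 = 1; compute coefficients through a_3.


Write in Frobenius form y'' + (p(x)/x) y' + (q(x)/x^2) y = 0:
  p(x) = 3/2,  q(x) = x^2 - 3x - 1/2.
Indicial equation: r(r-1) + (3/2) r + (-1/2) = 0 -> roots r_1 = 1/2, r_2 = -1.
Take r = r_1 = 1/2. Let y(x) = x^r sum_{n>=0} a_n x^n with a_0 = 1.
Substitute y = x^r sum a_n x^n and match x^{r+n}. The recurrence is
  D(n) a_n - 3 a_{n-1} + 1 a_{n-2} = 0,  where D(n) = (r+n)(r+n-1) + (3/2)(r+n) + (-1/2).
  a_n = [3 a_{n-1} - 1 a_{n-2}] / D(n).
Since the indicial polynomial factors as (r - r_1)(r - r_2), D(n) = (r_1 + n - r_1)(r_1 + n - r_2) = n(n + 3/2).
Evaluating step by step (a_0 = 1):
  n = 1: D(1) = 1(1 + 3/2) = 5/2; numerator = 3(1) = 3; a_1 = (3)/(5/2) = 6/5
  n = 2: D(2) = 2(2 + 3/2) = 7; numerator = 3(6/5) - 1(1) = 13/5; a_2 = (13/5)/(7) = 13/35
  n = 3: D(3) = 3(3 + 3/2) = 27/2; numerator = 3(13/35) - 1(6/5) = -3/35; a_3 = (-3/35)/(27/2) = -2/315

r = 1/2; a_0 = 1; a_1 = 6/5; a_2 = 13/35; a_3 = -2/315


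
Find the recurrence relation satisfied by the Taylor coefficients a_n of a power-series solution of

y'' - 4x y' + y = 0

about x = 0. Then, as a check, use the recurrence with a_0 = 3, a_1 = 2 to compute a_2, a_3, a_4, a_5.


Substitute y = sum_n a_n x^n.
y''(x) has coefficient (n+2)(n+1) a_{n+2} at x^n;
-4 x y'(x) has coefficient -4 n a_n at x^n (shift);
y(x) has coefficient 1 a_n at x^n.
Matching x^n: (n+2)(n+1) a_{n+2} + (-4n + 1) a_n = 0.
Thus a_{n+2} = (4n - 1) / ((n+1)(n+2)) * a_n.

Check with a_0 = 3, a_1 = 2 (apply the recurrence for n = 0, 1, 2, 3): a_0 = 3, a_1 = 2, a_2 = -3/2, a_3 = 1, a_4 = -7/8, a_5 = 11/20.

a_(n+2) = (4n - 1) / ((n+1)(n+2)) * a_n; check: a_0 = 3, a_1 = 2, a_2 = -3/2, a_3 = 1, a_4 = -7/8, a_5 = 11/20


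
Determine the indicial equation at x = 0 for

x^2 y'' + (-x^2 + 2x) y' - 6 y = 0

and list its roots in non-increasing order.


Divide by x^2 to reach normal form y'' + P_1(x) y' + P_2(x) y = 0 with P_1(x) = -1 + 2/x and P_2(x) = -6/x^2.
x = 0 is a singular point because the y'-coefficient -1 + 2/x has a pole at x = 0 and the y-coefficient -6/x^2 has a pole at x = 0.
It is a regular singular point because x P_1(x) = p(x) = 2 - x and x^2 P_2(x) = q(x) = -6 are polynomials, hence analytic at x = 0.
p(0) = 2,  q(0) = -6.
Indicial equation: r(r-1) + p(0) r + q(0) = 0, i.e. r^2 + (p(0) - 1) r + q(0) = 0, i.e. r^2 + 1 r - 6 = 0.
Discriminant: (1)^2 - 4(-6) = 25, so r = (-1 ± 5)/2.
Solving: r_1 = 2, r_2 = -3.

indicial: r^2 + 1 r - 6 = 0; roots r_1 = 2, r_2 = -3


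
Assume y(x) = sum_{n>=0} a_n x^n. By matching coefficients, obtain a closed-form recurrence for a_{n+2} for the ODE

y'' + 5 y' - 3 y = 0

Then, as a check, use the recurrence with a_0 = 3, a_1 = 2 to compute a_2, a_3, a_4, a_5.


Substitute y = sum_n a_n x^n.
y''(x) has coefficient (n+2)(n+1) a_{n+2} at x^n;
5 y'(x) has coefficient 5 (n+1) a_{n+1} at x^n;
-3 y(x) has coefficient -3 a_n at x^n.
Matching x^n: (n+2)(n+1) a_{n+2} + 5 (n+1) a_{n+1} - 3 a_n = 0.
Thus a_{n+2} = [-5 (n+1) a_{n+1} + 3 a_n] / ((n+1)(n+2)).

Check with a_0 = 3, a_1 = 2 (apply the recurrence for n = 0, 1, 2, 3): a_0 = 3, a_1 = 2, a_2 = -1/2, a_3 = 11/6, a_4 = -29/12, a_5 = 323/120.

a_(n+2) = [-5 (n+1) a_(n+1) + 3 a_n] / ((n+1)(n+2)); check: a_0 = 3, a_1 = 2, a_2 = -1/2, a_3 = 11/6, a_4 = -29/12, a_5 = 323/120


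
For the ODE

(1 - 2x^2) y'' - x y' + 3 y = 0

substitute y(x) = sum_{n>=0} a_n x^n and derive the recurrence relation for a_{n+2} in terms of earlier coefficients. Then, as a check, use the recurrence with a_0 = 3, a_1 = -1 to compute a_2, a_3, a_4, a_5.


Substitute y = sum_n a_n x^n.
(1 - 2 x^2) y'' contributes (n+2)(n+1) a_{n+2} - 2 n(n-1) a_n at x^n.
-x y'(x) contributes -n a_n at x^n.
3 y(x) contributes 3 a_n at x^n.
Matching x^n: (n+2)(n+1) a_{n+2} + (-2 n(n-1) - n + 3) a_n = 0.
Thus a_{n+2} = (2 n(n-1) + n - 3) / ((n+1)(n+2)) * a_n.

Check with a_0 = 3, a_1 = -1 (apply the recurrence for n = 0, 1, 2, 3): a_0 = 3, a_1 = -1, a_2 = -9/2, a_3 = 1/3, a_4 = -9/8, a_5 = 1/5.

a_(n+2) = (2 n(n-1) + n - 3) / ((n+1)(n+2)) * a_n; check: a_0 = 3, a_1 = -1, a_2 = -9/2, a_3 = 1/3, a_4 = -9/8, a_5 = 1/5


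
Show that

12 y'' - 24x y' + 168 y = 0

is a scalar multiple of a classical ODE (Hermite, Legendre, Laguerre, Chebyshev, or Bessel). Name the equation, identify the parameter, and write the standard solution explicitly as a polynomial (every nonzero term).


All three coefficients share the factor 12; dividing through by 12 gives  y'' - 2x y' + 14 y = 0.
This matches the Hermite equation y'' - 2x y' + 2n y = 0 with 2n = 14, so n = 7; the polynomial solution is H_7(x).
With y = sum_k a_k x^k, matching x^k gives (k+2)(k+1) a_{k+2} = 2(k - n) a_k = 2(k - 7) a_k. The right side vanishes at k = 7, so the series with the parity of 7 terminates at degree 7.
Standard normalization: leading coefficient of H_n is 2^n, so a_7 = 2^7 = 128. Work downward with a_k = (k+1)(k+2) a_{k+2} / (2(k - n)):
  a_5 = (6)(7)(128) / (2(5 - 7)) = 5376/(-4) = -1344
  a_3 = (4)(5)(-1344) / (2(3 - 7)) = -26880/(-8) = 3360
  a_1 = (2)(3)(3360) / (2(1 - 7)) = 20160/(-12) = -1680
Hence H_7(x) = 128 x^7 - 1344 x^5 + 3360 x^3 - 1680 x.

H_7(x); series = 128 x^7 - 1344 x^5 + 3360 x^3 - 1680 x


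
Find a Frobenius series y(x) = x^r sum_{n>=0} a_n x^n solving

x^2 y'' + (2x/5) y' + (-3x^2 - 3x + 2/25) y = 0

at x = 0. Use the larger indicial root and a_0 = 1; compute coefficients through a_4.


Write in Frobenius form y'' + (p(x)/x) y' + (q(x)/x^2) y = 0:
  p(x) = 2/5,  q(x) = -3x^2 - 3x + 2/25.
Indicial equation: r(r-1) + (2/5) r + (2/25) = 0 -> roots r_1 = 2/5, r_2 = 1/5.
Take r = r_1 = 2/5. Let y(x) = x^r sum_{n>=0} a_n x^n with a_0 = 1.
Substitute y = x^r sum a_n x^n and match x^{r+n}. The recurrence is
  D(n) a_n - 3 a_{n-1} - 3 a_{n-2} = 0,  where D(n) = (r+n)(r+n-1) + (2/5)(r+n) + (2/25).
  a_n = [3 a_{n-1} + 3 a_{n-2}] / D(n).
Since the indicial polynomial factors as (r - r_1)(r - r_2), D(n) = (r_1 + n - r_1)(r_1 + n - r_2) = n(n + 1/5).
Evaluating step by step (a_0 = 1):
  n = 1: D(1) = 1(1 + 1/5) = 6/5; numerator = 3(1) = 3; a_1 = (3)/(6/5) = 5/2
  n = 2: D(2) = 2(2 + 1/5) = 22/5; numerator = 3(5/2) + 3(1) = 21/2; a_2 = (21/2)/(22/5) = 105/44
  n = 3: D(3) = 3(3 + 1/5) = 48/5; numerator = 3(105/44) + 3(5/2) = 645/44; a_3 = (645/44)/(48/5) = 1075/704
  n = 4: D(4) = 4(4 + 1/5) = 84/5; numerator = 3(1075/704) + 3(105/44) = 8265/704; a_4 = (8265/704)/(84/5) = 13775/19712

r = 2/5; a_0 = 1; a_1 = 5/2; a_2 = 105/44; a_3 = 1075/704; a_4 = 13775/19712


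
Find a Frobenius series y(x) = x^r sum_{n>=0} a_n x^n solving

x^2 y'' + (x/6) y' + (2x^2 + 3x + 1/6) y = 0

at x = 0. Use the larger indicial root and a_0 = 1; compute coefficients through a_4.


Write in Frobenius form y'' + (p(x)/x) y' + (q(x)/x^2) y = 0:
  p(x) = 1/6,  q(x) = 2x^2 + 3x + 1/6.
Indicial equation: r(r-1) + (1/6) r + (1/6) = 0 -> roots r_1 = 1/2, r_2 = 1/3.
Take r = r_1 = 1/2. Let y(x) = x^r sum_{n>=0} a_n x^n with a_0 = 1.
Substitute y = x^r sum a_n x^n and match x^{r+n}. The recurrence is
  D(n) a_n + 3 a_{n-1} + 2 a_{n-2} = 0,  where D(n) = (r+n)(r+n-1) + (1/6)(r+n) + (1/6).
  a_n = [-3 a_{n-1} - 2 a_{n-2}] / D(n).
Since the indicial polynomial factors as (r - r_1)(r - r_2), D(n) = (r_1 + n - r_1)(r_1 + n - r_2) = n(n + 1/6).
Evaluating step by step (a_0 = 1):
  n = 1: D(1) = 1(1 + 1/6) = 7/6; numerator = -3(1) = -3; a_1 = (-3)/(7/6) = -18/7
  n = 2: D(2) = 2(2 + 1/6) = 13/3; numerator = -3(-18/7) - 2(1) = 40/7; a_2 = (40/7)/(13/3) = 120/91
  n = 3: D(3) = 3(3 + 1/6) = 19/2; numerator = -3(120/91) - 2(-18/7) = 108/91; a_3 = (108/91)/(19/2) = 216/1729
  n = 4: D(4) = 4(4 + 1/6) = 50/3; numerator = -3(216/1729) - 2(120/91) = -744/247; a_4 = (-744/247)/(50/3) = -1116/6175

r = 1/2; a_0 = 1; a_1 = -18/7; a_2 = 120/91; a_3 = 216/1729; a_4 = -1116/6175


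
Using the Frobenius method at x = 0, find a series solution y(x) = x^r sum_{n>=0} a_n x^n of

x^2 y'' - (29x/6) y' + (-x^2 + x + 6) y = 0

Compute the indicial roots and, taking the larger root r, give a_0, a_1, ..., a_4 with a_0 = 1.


Write in Frobenius form y'' + (p(x)/x) y' + (q(x)/x^2) y = 0:
  p(x) = -29/6,  q(x) = -x^2 + x + 6.
Indicial equation: r(r-1) + (-29/6) r + (6) = 0 -> roots r_1 = 9/2, r_2 = 4/3.
Take r = r_1 = 9/2. Let y(x) = x^r sum_{n>=0} a_n x^n with a_0 = 1.
Substitute y = x^r sum a_n x^n and match x^{r+n}. The recurrence is
  D(n) a_n + 1 a_{n-1} - 1 a_{n-2} = 0,  where D(n) = (r+n)(r+n-1) + (-29/6)(r+n) + (6).
  a_n = [-1 a_{n-1} + 1 a_{n-2}] / D(n).
Since the indicial polynomial factors as (r - r_1)(r - r_2), D(n) = (r_1 + n - r_1)(r_1 + n - r_2) = n(n + 19/6).
Evaluating step by step (a_0 = 1):
  n = 1: D(1) = 1(1 + 19/6) = 25/6; numerator = -1(1) = -1; a_1 = (-1)/(25/6) = -6/25
  n = 2: D(2) = 2(2 + 19/6) = 31/3; numerator = -1(-6/25) + 1(1) = 31/25; a_2 = (31/25)/(31/3) = 3/25
  n = 3: D(3) = 3(3 + 19/6) = 37/2; numerator = -1(3/25) + 1(-6/25) = -9/25; a_3 = (-9/25)/(37/2) = -18/925
  n = 4: D(4) = 4(4 + 19/6) = 86/3; numerator = -1(-18/925) + 1(3/25) = 129/925; a_4 = (129/925)/(86/3) = 9/1850

r = 9/2; a_0 = 1; a_1 = -6/25; a_2 = 3/25; a_3 = -18/925; a_4 = 9/1850


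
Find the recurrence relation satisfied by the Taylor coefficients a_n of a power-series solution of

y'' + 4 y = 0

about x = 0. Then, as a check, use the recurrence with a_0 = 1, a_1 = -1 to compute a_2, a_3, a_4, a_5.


Substitute y = sum_n a_n x^n into y'' + (const) y = 0.
y''(x) = sum_{n>=0} (n+2)(n+1) a_{n+2} x^n.
The ODE becomes sum_n [(n+2)(n+1) a_{n+2} + 4 a_n] x^n = 0.
Setting each coefficient to zero gives the recurrence:
  (n+2)(n+1) a_{n+2} + 4 a_n = 0,
  a_{n+2} = -4 / ((n+1)(n+2)) a_n.

Check with a_0 = 1, a_1 = -1 (apply the recurrence for n = 0, 1, 2, 3): a_0 = 1, a_1 = -1, a_2 = -2, a_3 = 2/3, a_4 = 2/3, a_5 = -2/15.

a_{n+2} = -4/((n+1)(n+2)) * a_n; check: a_0 = 1, a_1 = -1, a_2 = -2, a_3 = 2/3, a_4 = 2/3, a_5 = -2/15


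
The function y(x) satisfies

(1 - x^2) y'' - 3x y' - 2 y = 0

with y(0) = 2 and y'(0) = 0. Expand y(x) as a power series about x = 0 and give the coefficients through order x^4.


Ansatz: y(x) = sum_{n>=0} a_n x^n, so y'(x) = sum_{n>=1} n a_n x^(n-1) and y''(x) = sum_{n>=2} n(n-1) a_n x^(n-2).
Substitute into P(x) y'' + Q(x) y' + R(x) y = 0 with P(x) = 1 - x^2, Q(x) = -3x, R(x) = -2, and match powers of x.
Initial conditions: a_0 = 2, a_1 = 0.
Setting the coefficient of each power of x to zero and solving order by order (substituting the coefficients already found):
  x^0: 2 a_2 - 2 a_0 = 0  ->  2 a_2 = 2 a_0 = 4  ->  a_2 = 2
  x^1: 6 a_3 - 5 a_1 = 0  ->  6 a_3 = 5 a_1 = 0  ->  a_3 = 0
  x^2: 12 a_4 - 10 a_2 = 0  ->  12 a_4 = 10 a_2 = 20  ->  a_4 = 5/3
Truncated series: y(x) = 2 + 2 x^2 + (5/3) x^4 + O(x^5).

a_0 = 2; a_1 = 0; a_2 = 2; a_3 = 0; a_4 = 5/3


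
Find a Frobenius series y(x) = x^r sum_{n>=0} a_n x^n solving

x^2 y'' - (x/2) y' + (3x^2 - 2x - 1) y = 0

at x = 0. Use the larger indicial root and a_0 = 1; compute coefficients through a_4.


Write in Frobenius form y'' + (p(x)/x) y' + (q(x)/x^2) y = 0:
  p(x) = -1/2,  q(x) = 3x^2 - 2x - 1.
Indicial equation: r(r-1) + (-1/2) r + (-1) = 0 -> roots r_1 = 2, r_2 = -1/2.
Take r = r_1 = 2. Let y(x) = x^r sum_{n>=0} a_n x^n with a_0 = 1.
Substitute y = x^r sum a_n x^n and match x^{r+n}. The recurrence is
  D(n) a_n - 2 a_{n-1} + 3 a_{n-2} = 0,  where D(n) = (r+n)(r+n-1) + (-1/2)(r+n) + (-1).
  a_n = [2 a_{n-1} - 3 a_{n-2}] / D(n).
Since the indicial polynomial factors as (r - r_1)(r - r_2), D(n) = (r_1 + n - r_1)(r_1 + n - r_2) = n(n + 5/2).
Evaluating step by step (a_0 = 1):
  n = 1: D(1) = 1(1 + 5/2) = 7/2; numerator = 2(1) = 2; a_1 = (2)/(7/2) = 4/7
  n = 2: D(2) = 2(2 + 5/2) = 9; numerator = 2(4/7) - 3(1) = -13/7; a_2 = (-13/7)/(9) = -13/63
  n = 3: D(3) = 3(3 + 5/2) = 33/2; numerator = 2(-13/63) - 3(4/7) = -134/63; a_3 = (-134/63)/(33/2) = -268/2079
  n = 4: D(4) = 4(4 + 5/2) = 26; numerator = 2(-268/2079) - 3(-13/63) = 751/2079; a_4 = (751/2079)/(26) = 751/54054

r = 2; a_0 = 1; a_1 = 4/7; a_2 = -13/63; a_3 = -268/2079; a_4 = 751/54054


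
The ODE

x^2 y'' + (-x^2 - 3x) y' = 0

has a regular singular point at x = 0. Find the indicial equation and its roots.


Divide by x^2 to reach normal form y'' + P_1(x) y' + P_2(x) y = 0 with P_1(x) = -1 - 3/x and P_2(x) = 0.
x = 0 is a singular point because the y'-coefficient -1 - 3/x has a pole at x = 0.
It is a regular singular point because x P_1(x) = p(x) = -x - 3 and x^2 P_2(x) = q(x) = 0 are polynomials, hence analytic at x = 0.
p(0) = -3,  q(0) = 0.
Indicial equation: r(r-1) + p(0) r + q(0) = 0, i.e. r^2 + (p(0) - 1) r + q(0) = 0, i.e. r^2 - 4 r = 0.
Discriminant: (-4)^2 - 4(0) = 16, so r = (4 ± 4)/2.
Solving: r_1 = 4, r_2 = 0.

indicial: r^2 - 4 r = 0; roots r_1 = 4, r_2 = 0


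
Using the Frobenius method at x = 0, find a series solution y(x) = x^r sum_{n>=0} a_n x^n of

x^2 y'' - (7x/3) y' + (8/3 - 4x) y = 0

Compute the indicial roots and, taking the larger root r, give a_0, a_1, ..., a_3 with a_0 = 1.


Write in Frobenius form y'' + (p(x)/x) y' + (q(x)/x^2) y = 0:
  p(x) = -7/3,  q(x) = 8/3 - 4x.
Indicial equation: r(r-1) + (-7/3) r + (8/3) = 0 -> roots r_1 = 2, r_2 = 4/3.
Take r = r_1 = 2. Let y(x) = x^r sum_{n>=0} a_n x^n with a_0 = 1.
Substitute y = x^r sum a_n x^n and match x^{r+n}. The recurrence is
  D(n) a_n - 4 a_{n-1} = 0,  where D(n) = (r+n)(r+n-1) + (-7/3)(r+n) + (8/3).
  a_n = 4 / D(n) * a_{n-1}.
Since the indicial polynomial factors as (r - r_1)(r - r_2), D(n) = (r_1 + n - r_1)(r_1 + n - r_2) = n(n + 2/3).
Evaluating step by step (a_0 = 1):
  n = 1: D(1) = 1(1 + 2/3) = 5/3; numerator = 4(1) = 4; a_1 = (4)/(5/3) = 12/5
  n = 2: D(2) = 2(2 + 2/3) = 16/3; numerator = 4(12/5) = 48/5; a_2 = (48/5)/(16/3) = 9/5
  n = 3: D(3) = 3(3 + 2/3) = 11; numerator = 4(9/5) = 36/5; a_3 = (36/5)/(11) = 36/55

r = 2; a_0 = 1; a_1 = 12/5; a_2 = 9/5; a_3 = 36/55


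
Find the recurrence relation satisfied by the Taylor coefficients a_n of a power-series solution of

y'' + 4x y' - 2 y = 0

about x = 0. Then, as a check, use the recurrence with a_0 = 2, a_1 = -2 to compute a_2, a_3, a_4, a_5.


Substitute y = sum_n a_n x^n.
y''(x) has coefficient (n+2)(n+1) a_{n+2} at x^n;
4 x y'(x) has coefficient 4 n a_n at x^n (shift);
-2 y(x) has coefficient -2 a_n at x^n.
Matching x^n: (n+2)(n+1) a_{n+2} + (4n - 2) a_n = 0.
Thus a_{n+2} = (-4n + 2) / ((n+1)(n+2)) * a_n.

Check with a_0 = 2, a_1 = -2 (apply the recurrence for n = 0, 1, 2, 3): a_0 = 2, a_1 = -2, a_2 = 2, a_3 = 2/3, a_4 = -1, a_5 = -1/3.

a_(n+2) = (-4n + 2) / ((n+1)(n+2)) * a_n; check: a_0 = 2, a_1 = -2, a_2 = 2, a_3 = 2/3, a_4 = -1, a_5 = -1/3


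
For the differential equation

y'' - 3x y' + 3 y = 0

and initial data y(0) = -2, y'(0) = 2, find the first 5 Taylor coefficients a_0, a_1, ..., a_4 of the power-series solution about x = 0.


Ansatz: y(x) = sum_{n>=0} a_n x^n, so y'(x) = sum_{n>=1} n a_n x^(n-1) and y''(x) = sum_{n>=2} n(n-1) a_n x^(n-2).
Substitute into P(x) y'' + Q(x) y' + R(x) y = 0 with P(x) = 1, Q(x) = -3x, R(x) = 3, and match powers of x.
Initial conditions: a_0 = -2, a_1 = 2.
Setting the coefficient of each power of x to zero and solving order by order (substituting the coefficients already found):
  x^0: 2 a_2 + 3 a_0 = 0  ->  2 a_2 = -3 a_0 = 6  ->  a_2 = 3
  x^1: 6 a_3 = 0  ->  a_3 = 0
  x^2: 12 a_4 - 3 a_2 = 0  ->  12 a_4 = 3 a_2 = 9  ->  a_4 = 3/4
Truncated series: y(x) = -2 + 2 x + 3 x^2 + (3/4) x^4 + O(x^5).

a_0 = -2; a_1 = 2; a_2 = 3; a_3 = 0; a_4 = 3/4


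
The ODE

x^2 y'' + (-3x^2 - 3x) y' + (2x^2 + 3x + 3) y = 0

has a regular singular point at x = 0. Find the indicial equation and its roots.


Divide by x^2 to reach normal form y'' + P_1(x) y' + P_2(x) y = 0 with P_1(x) = -3 - 3/x and P_2(x) = 2 + 3/x + 3/x^2.
x = 0 is a singular point because the y'-coefficient -3 - 3/x has a pole at x = 0 and the y-coefficient 2 + 3/x + 3/x^2 has a pole at x = 0.
It is a regular singular point because x P_1(x) = p(x) = -3x - 3 and x^2 P_2(x) = q(x) = 2x^2 + 3x + 3 are polynomials, hence analytic at x = 0.
p(0) = -3,  q(0) = 3.
Indicial equation: r(r-1) + p(0) r + q(0) = 0, i.e. r^2 + (p(0) - 1) r + q(0) = 0, i.e. r^2 - 4 r + 3 = 0.
Discriminant: (-4)^2 - 4(3) = 4, so r = (4 ± 2)/2.
Solving: r_1 = 3, r_2 = 1.

indicial: r^2 - 4 r + 3 = 0; roots r_1 = 3, r_2 = 1


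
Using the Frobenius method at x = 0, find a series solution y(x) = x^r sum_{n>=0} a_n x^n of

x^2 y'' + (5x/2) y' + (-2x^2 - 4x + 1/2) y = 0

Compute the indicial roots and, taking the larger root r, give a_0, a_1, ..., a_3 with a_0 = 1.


Write in Frobenius form y'' + (p(x)/x) y' + (q(x)/x^2) y = 0:
  p(x) = 5/2,  q(x) = -2x^2 - 4x + 1/2.
Indicial equation: r(r-1) + (5/2) r + (1/2) = 0 -> roots r_1 = -1/2, r_2 = -1.
Take r = r_1 = -1/2. Let y(x) = x^r sum_{n>=0} a_n x^n with a_0 = 1.
Substitute y = x^r sum a_n x^n and match x^{r+n}. The recurrence is
  D(n) a_n - 4 a_{n-1} - 2 a_{n-2} = 0,  where D(n) = (r+n)(r+n-1) + (5/2)(r+n) + (1/2).
  a_n = [4 a_{n-1} + 2 a_{n-2}] / D(n).
Since the indicial polynomial factors as (r - r_1)(r - r_2), D(n) = (r_1 + n - r_1)(r_1 + n - r_2) = n(n + 1/2).
Evaluating step by step (a_0 = 1):
  n = 1: D(1) = 1(1 + 1/2) = 3/2; numerator = 4(1) = 4; a_1 = (4)/(3/2) = 8/3
  n = 2: D(2) = 2(2 + 1/2) = 5; numerator = 4(8/3) + 2(1) = 38/3; a_2 = (38/3)/(5) = 38/15
  n = 3: D(3) = 3(3 + 1/2) = 21/2; numerator = 4(38/15) + 2(8/3) = 232/15; a_3 = (232/15)/(21/2) = 464/315

r = -1/2; a_0 = 1; a_1 = 8/3; a_2 = 38/15; a_3 = 464/315


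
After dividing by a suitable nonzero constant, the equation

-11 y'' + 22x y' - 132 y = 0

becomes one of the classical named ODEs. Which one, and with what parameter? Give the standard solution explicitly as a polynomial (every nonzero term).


All three coefficients share the factor -11; dividing through by -11 gives  y'' - 2x y' + 12 y = 0.
This matches the Hermite equation y'' - 2x y' + 2n y = 0 with 2n = 12, so n = 6; the polynomial solution is H_6(x).
With y = sum_k a_k x^k, matching x^k gives (k+2)(k+1) a_{k+2} = 2(k - n) a_k = 2(k - 6) a_k. The right side vanishes at k = 6, so the series with the parity of 6 terminates at degree 6.
Standard normalization: leading coefficient of H_n is 2^n, so a_6 = 2^6 = 64. Work downward with a_k = (k+1)(k+2) a_{k+2} / (2(k - n)):
  a_4 = (5)(6)(64) / (2(4 - 6)) = 1920/(-4) = -480
  a_2 = (3)(4)(-480) / (2(2 - 6)) = -5760/(-8) = 720
  a_0 = (1)(2)(720) / (2(0 - 6)) = 1440/(-12) = -120
Hence H_6(x) = 64 x^6 - 480 x^4 + 720 x^2 - 120.

H_6(x); series = 64 x^6 - 480 x^4 + 720 x^2 - 120
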